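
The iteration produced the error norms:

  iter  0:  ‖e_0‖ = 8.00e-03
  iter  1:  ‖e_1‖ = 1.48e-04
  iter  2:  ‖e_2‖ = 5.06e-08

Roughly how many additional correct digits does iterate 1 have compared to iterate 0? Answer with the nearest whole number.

Digits gained ≈ log₁₀(‖e_0‖/‖e_1‖) = log₁₀(8.00e-03/1.48e-04) = log₁₀(54.0541) ≈ 1.733.

2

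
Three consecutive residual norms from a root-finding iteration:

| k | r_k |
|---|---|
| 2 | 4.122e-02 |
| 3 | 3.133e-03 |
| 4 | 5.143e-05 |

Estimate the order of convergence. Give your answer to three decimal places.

1.595

p ≈ ln(r_4/r_3) / ln(r_3/r_2)
  = ln(5.143e-05/3.133e-03) / ln(3.133e-03/4.122e-02)
  = ln(0.0164156) / ln(0.0760068)
  = -4.109523 / -2.576932 ≈ 1.594735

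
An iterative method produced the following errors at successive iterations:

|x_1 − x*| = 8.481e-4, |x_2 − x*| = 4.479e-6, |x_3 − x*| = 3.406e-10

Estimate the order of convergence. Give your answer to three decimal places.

1.809

p ≈ ln(|x_3 − x*|/|x_2 − x*|) / ln(|x_2 − x*|/|x_1 − x*|)
  = ln(3.406e-10/4.479e-6) / ln(4.479e-6/8.481e-4)
  = ln(7.60438e-05) / ln(0.00528122)
  = -9.484201 / -5.243598 ≈ 1.808720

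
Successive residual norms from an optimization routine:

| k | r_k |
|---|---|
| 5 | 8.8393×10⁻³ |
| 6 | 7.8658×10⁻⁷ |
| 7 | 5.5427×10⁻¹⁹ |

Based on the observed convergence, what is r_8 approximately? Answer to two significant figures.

First estimate the order: p ≈ ln(r_7/r_6) / ln(r_6/r_5) = ln(5.5427×10⁻¹⁹/7.8658×10⁻⁷)/ln(7.8658×10⁻⁷/8.8393×10⁻³) = ln(7.04658e-13)/ln(8.89867e-05) ≈ 3.0000.
Then r_8 ≈ r_7·(r_7/r_6)^p = 5.5427×10⁻¹⁹·(7.04658e-13)^3.0000 = 5.5427×10⁻¹⁹·3.49893e-37 ≈ 1.939e-55.

1.9e-55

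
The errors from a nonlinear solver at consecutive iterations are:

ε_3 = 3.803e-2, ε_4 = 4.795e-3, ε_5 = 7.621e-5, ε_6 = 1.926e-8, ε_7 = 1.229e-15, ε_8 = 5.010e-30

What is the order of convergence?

Consecutive ratios: ε_8/ε_7 = 5.010e-30/1.229e-15 = 4.07648e-15, ε_7/ε_6 = 1.229e-15/1.926e-8 = 6.3811e-08.
p ≈ ln(4.07648e-15)/ln(6.3811e-08) = -33.1335/-16.5673 ≈ 2.00.
So the convergence is quadratic (order 2).

2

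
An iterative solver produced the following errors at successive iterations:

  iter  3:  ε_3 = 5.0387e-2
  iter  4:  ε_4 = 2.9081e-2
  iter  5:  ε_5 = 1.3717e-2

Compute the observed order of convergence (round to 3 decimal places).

p ≈ ln(ε_5/ε_4) / ln(ε_4/ε_3)
  = ln(1.3717e-2/2.9081e-2) / ln(2.9081e-2/5.0387e-2)
  = ln(0.471683) / ln(0.577153)
  = -0.751448 / -0.549648 ≈ 1.367144

1.367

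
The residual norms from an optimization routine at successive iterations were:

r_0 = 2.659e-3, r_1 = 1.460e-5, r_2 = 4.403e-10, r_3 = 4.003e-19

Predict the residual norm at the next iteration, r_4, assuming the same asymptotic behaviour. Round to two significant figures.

3.3e-37

First estimate the order: p ≈ ln(r_3/r_2) / ln(r_2/r_1) = ln(4.003e-19/4.403e-10)/ln(4.403e-10/1.460e-5) = ln(9.09153e-10)/ln(3.01575e-05) ≈ 2.0000.
Then r_4 ≈ r_3·(r_3/r_2)^p = 4.003e-19·(9.09153e-10)^2.0000 = 4.003e-19·8.26559e-19 ≈ 3.309e-37.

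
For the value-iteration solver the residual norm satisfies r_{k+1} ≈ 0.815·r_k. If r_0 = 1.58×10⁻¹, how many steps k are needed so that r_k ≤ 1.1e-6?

59

After k steps, r_k ≈ 1.58×10⁻¹·0.815^k.
Need 0.815^k ≤ 1.1e-6/1.58×10⁻¹ = 6.96203e-06.
k ≥ ln(6.96203e-06)/ln(0.815) = -11.8750/-0.20457 = 58.049.
Smallest integer k = 59.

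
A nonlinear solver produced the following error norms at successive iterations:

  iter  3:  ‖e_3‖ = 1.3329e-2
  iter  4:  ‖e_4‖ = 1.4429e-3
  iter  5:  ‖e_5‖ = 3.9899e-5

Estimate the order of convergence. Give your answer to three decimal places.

p ≈ ln(‖e_5‖/‖e_4‖) / ln(‖e_4‖/‖e_3‖)
  = ln(3.9899e-5/1.4429e-3) / ln(1.4429e-3/1.3329e-2)
  = ln(0.027652) / ln(0.108253)
  = -3.588057 / -2.223284 ≈ 1.613855

1.614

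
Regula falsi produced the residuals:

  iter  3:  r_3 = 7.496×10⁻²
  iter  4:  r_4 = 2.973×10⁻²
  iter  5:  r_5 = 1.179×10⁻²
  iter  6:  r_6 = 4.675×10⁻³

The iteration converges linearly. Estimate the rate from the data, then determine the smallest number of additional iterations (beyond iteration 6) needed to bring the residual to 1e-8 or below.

15

Rate ρ ≈ r_6/r_5 = 4.675×10⁻³/1.179×10⁻² = 0.3965.
After j more steps, r_{6+j} ≈ 4.675×10⁻³·ρ^j; need ρ^j ≤ 1e-8/4.675×10⁻³ = 2.13904e-06.
j ≥ ln(2.13904e-06)/ln(0.3965) = -13.0552/-0.92508 = 14.113.
So 15 more iterations are needed.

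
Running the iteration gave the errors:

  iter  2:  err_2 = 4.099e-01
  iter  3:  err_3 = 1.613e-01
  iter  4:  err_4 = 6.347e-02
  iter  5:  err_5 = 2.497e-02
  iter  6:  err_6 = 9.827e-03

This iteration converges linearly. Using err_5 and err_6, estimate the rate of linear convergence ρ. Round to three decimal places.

0.394

ρ ≈ err_6/err_5 = 9.827e-03/2.497e-02 = 0.39355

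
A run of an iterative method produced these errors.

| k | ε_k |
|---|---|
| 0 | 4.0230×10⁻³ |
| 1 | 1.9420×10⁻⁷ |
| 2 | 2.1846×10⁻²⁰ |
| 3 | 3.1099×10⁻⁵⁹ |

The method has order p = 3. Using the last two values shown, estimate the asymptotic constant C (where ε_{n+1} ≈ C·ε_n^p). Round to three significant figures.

2.98

C ≈ ε_3 / ε_2^3
  = 3.1099×10⁻⁵⁹ / (2.1846×10⁻²⁰)^3
  = 3.1099×10⁻⁵⁹ / 1.0426e-59 ≈ 2.9828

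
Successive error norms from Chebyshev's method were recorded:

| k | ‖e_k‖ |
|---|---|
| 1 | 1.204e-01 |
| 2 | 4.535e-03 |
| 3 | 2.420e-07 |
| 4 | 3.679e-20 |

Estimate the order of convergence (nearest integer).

3

Consecutive ratios: ‖e_4‖/‖e_3‖ = 3.679e-20/2.420e-07 = 1.52025e-13, ‖e_3‖/‖e_2‖ = 2.420e-07/4.535e-03 = 5.33627e-05.
p ≈ ln(1.52025e-13)/ln(5.33627e-05) = -29.5147/-9.8384 ≈ 3.00.
So the convergence is cubic (order 3).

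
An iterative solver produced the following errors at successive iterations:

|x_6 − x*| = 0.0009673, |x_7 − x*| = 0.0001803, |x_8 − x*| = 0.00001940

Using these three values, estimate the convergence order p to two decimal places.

p ≈ ln(|x_8 − x*|/|x_7 − x*|) / ln(|x_7 − x*|/|x_6 − x*|)
  = ln(0.00001940/0.0001803) / ln(0.0001803/0.0009673)
  = ln(0.107598) / ln(0.186395)
  = -2.22935 / -1.67989 ≈ 1.32708

1.33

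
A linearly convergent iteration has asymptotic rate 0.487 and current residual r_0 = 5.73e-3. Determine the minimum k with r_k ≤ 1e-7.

After k steps, r_k ≈ 5.73e-3·0.487^k.
Need 0.487^k ≤ 1e-7/5.73e-3 = 1.7452e-05.
k ≥ ln(1.7452e-05)/ln(0.487) = -10.9561/-0.71949 = 15.228.
Smallest integer k = 16.

16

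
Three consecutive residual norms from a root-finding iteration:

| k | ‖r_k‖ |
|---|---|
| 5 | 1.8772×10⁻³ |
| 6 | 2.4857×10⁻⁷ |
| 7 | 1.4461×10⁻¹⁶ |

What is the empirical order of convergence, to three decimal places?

p ≈ ln(‖r_7‖/‖r_6‖) / ln(‖r_6‖/‖r_5‖)
  = ln(1.4461×10⁻¹⁶/2.4857×10⁻⁷) / ln(2.4857×10⁻⁷/1.8772×10⁻³)
  = ln(5.81768e-10) / ln(0.000132415)
  = -21.264949 / -8.929570 ≈ 2.381408

2.381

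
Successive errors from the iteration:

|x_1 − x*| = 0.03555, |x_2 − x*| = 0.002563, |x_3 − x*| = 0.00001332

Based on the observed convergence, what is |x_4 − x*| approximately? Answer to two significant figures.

3.6e-10

First estimate the order: p ≈ ln(|x_3 − x*|/|x_2 − x*|) / ln(|x_2 − x*|/|x_1 − x*|) = ln(0.00001332/0.002563)/ln(0.002563/0.03555) = ln(0.00519703)/ln(0.0720956) ≈ 2.0001.
Then |x_4 − x*| ≈ |x_3 − x*|·(|x_3 − x*|/|x_2 − x*|)^p = 0.00001332·(0.00519703)^2.0001 = 0.00001332·2.69949e-05 ≈ 3.596e-10.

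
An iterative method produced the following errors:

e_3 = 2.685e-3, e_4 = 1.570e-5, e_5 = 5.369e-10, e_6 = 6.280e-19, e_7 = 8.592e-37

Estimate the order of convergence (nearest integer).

Consecutive ratios: e_7/e_6 = 8.592e-37/6.280e-19 = 1.36815e-18, e_6/e_5 = 6.280e-19/5.369e-10 = 1.16968e-09.
p ≈ ln(1.36815e-18)/ln(1.16968e-09) = -41.1331/-20.5665 ≈ 2.00.
So the convergence is quadratic (order 2).

2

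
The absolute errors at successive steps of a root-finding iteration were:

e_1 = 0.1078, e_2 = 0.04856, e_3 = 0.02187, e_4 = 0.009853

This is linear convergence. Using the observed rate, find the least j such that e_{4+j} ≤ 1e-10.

Rate ρ ≈ e_4/e_3 = 0.009853/0.02187 = 0.4505.
After j more steps, e_{4+j} ≈ 0.009853·ρ^j; need ρ^j ≤ 1e-10/0.009853 = 1.01492e-08.
j ≥ ln(1.01492e-08)/ln(0.4505) = -18.4059/-0.79740 = 23.082.
So 24 more iterations are needed.

24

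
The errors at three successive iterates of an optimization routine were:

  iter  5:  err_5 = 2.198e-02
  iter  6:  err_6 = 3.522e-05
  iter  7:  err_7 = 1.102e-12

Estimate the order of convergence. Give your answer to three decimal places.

p ≈ ln(err_7/err_6) / ln(err_6/err_5)
  = ln(1.102e-12/3.522e-05) / ln(3.522e-05/2.198e-02)
  = ln(3.1289e-08) / ln(0.00160237)
  = -17.279999 / -6.436271 ≈ 2.684784

2.685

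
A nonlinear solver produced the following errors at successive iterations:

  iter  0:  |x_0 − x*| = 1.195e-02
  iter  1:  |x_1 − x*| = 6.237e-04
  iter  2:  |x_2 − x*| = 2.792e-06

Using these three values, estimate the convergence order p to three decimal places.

1.832

p ≈ ln(|x_2 − x*|/|x_1 − x*|) / ln(|x_1 − x*|/|x_0 − x*|)
  = ln(2.792e-06/6.237e-04) / ln(6.237e-04/1.195e-02)
  = ln(0.00447651) / ln(0.0521925)
  = -5.408912 / -2.952816 ≈ 1.831781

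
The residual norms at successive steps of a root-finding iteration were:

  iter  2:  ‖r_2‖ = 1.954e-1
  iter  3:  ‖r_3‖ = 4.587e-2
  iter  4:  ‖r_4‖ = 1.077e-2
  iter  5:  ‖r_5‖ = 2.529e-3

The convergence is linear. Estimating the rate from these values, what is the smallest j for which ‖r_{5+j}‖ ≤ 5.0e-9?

10

Rate ρ ≈ ‖r_5‖/‖r_4‖ = 2.529e-3/1.077e-2 = 0.2348.
After j more steps, ‖r_{5+j}‖ ≈ 2.529e-3·ρ^j; need ρ^j ≤ 5.0e-9/2.529e-3 = 1.97707e-06.
j ≥ ln(1.97707e-06)/ln(0.2348) = -13.1339/-1.44902 = 9.064.
So 10 more iterations are needed.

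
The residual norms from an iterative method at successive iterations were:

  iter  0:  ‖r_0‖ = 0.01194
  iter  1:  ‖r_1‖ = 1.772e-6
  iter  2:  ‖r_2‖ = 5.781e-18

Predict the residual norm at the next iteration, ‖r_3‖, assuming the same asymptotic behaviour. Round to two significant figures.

First estimate the order: p ≈ ln(‖r_2‖/‖r_1‖) / ln(‖r_1‖/‖r_0‖) = ln(5.781e-18/1.772e-6)/ln(1.772e-6/0.01194) = ln(3.26242e-12)/ln(0.000148409) ≈ 3.0002.
Then ‖r_3‖ ≈ ‖r_2‖·(‖r_2‖/‖r_1‖)^p = 5.781e-18·(3.26242e-12)^3.0002 = 5.781e-18·3.454e-35 ≈ 1.997e-52.

2.0e-52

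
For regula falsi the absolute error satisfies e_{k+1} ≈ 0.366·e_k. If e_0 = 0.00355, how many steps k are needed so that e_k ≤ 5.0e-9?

After k steps, e_k ≈ 0.00355·0.366^k.
Need 0.366^k ≤ 5.0e-9/0.00355 = 1.40845e-06.
k ≥ ln(1.40845e-06)/ln(0.366) = -13.4730/-1.00512 = 13.404.
Smallest integer k = 14.

14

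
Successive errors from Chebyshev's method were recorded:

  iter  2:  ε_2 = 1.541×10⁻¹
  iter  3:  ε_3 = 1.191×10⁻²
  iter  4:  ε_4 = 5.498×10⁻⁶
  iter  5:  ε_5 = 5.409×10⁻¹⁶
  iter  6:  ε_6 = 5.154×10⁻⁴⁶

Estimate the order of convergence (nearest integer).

3

Consecutive ratios: ε_6/ε_5 = 5.154×10⁻⁴⁶/5.409×10⁻¹⁶ = 9.52856e-31, ε_5/ε_4 = 5.409×10⁻¹⁶/5.498×10⁻⁶ = 9.83812e-11.
p ≈ ln(9.52856e-31)/ln(9.83812e-11) = -69.1258/-23.0422 ≈ 3.00.
So the convergence is cubic (order 3).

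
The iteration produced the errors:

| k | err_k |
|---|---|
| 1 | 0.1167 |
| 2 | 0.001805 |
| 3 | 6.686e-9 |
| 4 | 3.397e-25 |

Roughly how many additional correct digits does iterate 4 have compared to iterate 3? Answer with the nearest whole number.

16

Digits gained ≈ log₁₀(err_3/err_4) = log₁₀(6.686e-9/3.397e-25) = log₁₀(1.96821e+16) ≈ 16.294.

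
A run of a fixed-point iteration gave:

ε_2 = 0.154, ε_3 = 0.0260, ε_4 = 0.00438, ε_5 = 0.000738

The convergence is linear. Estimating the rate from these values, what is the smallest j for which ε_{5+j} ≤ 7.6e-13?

12

Rate ρ ≈ ε_5/ε_4 = 0.000738/0.00438 = 0.1685.
After j more steps, ε_{5+j} ≈ 0.000738·ρ^j; need ρ^j ≤ 7.6e-13/0.000738 = 1.02981e-09.
j ≥ ln(1.02981e-09)/ln(0.1685) = -20.6939/-1.78082 = 11.620.
So 12 more iterations are needed.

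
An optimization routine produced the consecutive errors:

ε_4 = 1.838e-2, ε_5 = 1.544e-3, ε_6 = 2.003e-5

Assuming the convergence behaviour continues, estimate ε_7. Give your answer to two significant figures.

9.8e-9

First estimate the order: p ≈ ln(ε_6/ε_5) / ln(ε_5/ε_4) = ln(2.003e-5/1.544e-3)/ln(1.544e-3/1.838e-2) = ln(0.0129728)/ln(0.0840044) ≈ 1.7542.
Then ε_7 ≈ ε_6·(ε_6/ε_5)^p = 2.003e-5·(0.0129728)^1.7542 = 2.003e-5·0.000489648 ≈ 9.808e-09.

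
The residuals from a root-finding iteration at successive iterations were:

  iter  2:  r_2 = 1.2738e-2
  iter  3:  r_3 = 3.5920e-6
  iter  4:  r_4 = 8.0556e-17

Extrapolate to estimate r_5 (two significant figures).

First estimate the order: p ≈ ln(r_4/r_3) / ln(r_3/r_2) = ln(8.0556e-17/3.5920e-6)/ln(3.5920e-6/1.2738e-2) = ln(2.24265e-11)/ln(0.000281991) ≈ 3.0000.
Then r_5 ≈ r_4·(r_4/r_3)^p = 8.0556e-17·(2.24265e-11)^3.0000 = 8.0556e-17·1.12794e-32 ≈ 9.086e-49.

9.1e-49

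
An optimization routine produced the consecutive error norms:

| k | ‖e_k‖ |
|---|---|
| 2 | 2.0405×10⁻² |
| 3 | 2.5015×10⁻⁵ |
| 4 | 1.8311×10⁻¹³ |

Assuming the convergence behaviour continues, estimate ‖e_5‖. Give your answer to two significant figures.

3.4e-36

First estimate the order: p ≈ ln(‖e_4‖/‖e_3‖) / ln(‖e_3‖/‖e_2‖) = ln(1.8311×10⁻¹³/2.5015×10⁻⁵)/ln(2.5015×10⁻⁵/2.0405×10⁻²) = ln(7.32001e-09)/ln(0.00122593) ≈ 2.7942.
Then ‖e_5‖ ≈ ‖e_4‖·(‖e_4‖/‖e_3‖)^p = 1.8311×10⁻¹³·(7.32001e-09)^2.7942 = 1.8311×10⁻¹³·1.85276e-23 ≈ 3.393e-36.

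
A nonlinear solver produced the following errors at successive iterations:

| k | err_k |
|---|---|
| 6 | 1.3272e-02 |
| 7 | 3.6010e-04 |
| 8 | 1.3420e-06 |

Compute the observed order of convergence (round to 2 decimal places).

p ≈ ln(err_8/err_7) / ln(err_7/err_6)
  = ln(1.3420e-06/3.6010e-04) / ln(3.6010e-04/1.3272e-02)
  = ln(0.00372674) / ln(0.0271323)
  = -5.59222 / -3.60703 ≈ 1.55037

1.55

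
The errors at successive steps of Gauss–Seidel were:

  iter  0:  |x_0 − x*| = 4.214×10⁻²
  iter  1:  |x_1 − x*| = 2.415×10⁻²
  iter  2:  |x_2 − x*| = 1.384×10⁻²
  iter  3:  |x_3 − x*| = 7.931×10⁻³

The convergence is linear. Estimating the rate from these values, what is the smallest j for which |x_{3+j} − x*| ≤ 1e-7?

Rate ρ ≈ |x_3 − x*|/|x_2 − x*| = 7.931×10⁻³/1.384×10⁻² = 0.5730.
After j more steps, |x_{3+j} − x*| ≈ 7.931×10⁻³·ρ^j; need ρ^j ≤ 1e-7/7.931×10⁻³ = 1.26088e-05.
j ≥ ln(1.26088e-05)/ln(0.5730) = -11.2811/-0.55687 = 20.258.
So 21 more iterations are needed.

21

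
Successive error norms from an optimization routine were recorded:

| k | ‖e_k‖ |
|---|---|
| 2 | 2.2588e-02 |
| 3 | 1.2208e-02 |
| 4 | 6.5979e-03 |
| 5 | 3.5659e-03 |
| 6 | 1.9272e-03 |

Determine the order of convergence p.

Consecutive ratios: ‖e_6‖/‖e_5‖ = 1.9272e-03/3.5659e-03 = 0.540453, ‖e_5‖/‖e_4‖ = 3.5659e-03/6.5979e-03 = 0.54046.
p ≈ ln(0.540453)/ln(0.54046) = -0.6153/-0.6153 ≈ 1.00.
So the convergence is linear (order 1).

1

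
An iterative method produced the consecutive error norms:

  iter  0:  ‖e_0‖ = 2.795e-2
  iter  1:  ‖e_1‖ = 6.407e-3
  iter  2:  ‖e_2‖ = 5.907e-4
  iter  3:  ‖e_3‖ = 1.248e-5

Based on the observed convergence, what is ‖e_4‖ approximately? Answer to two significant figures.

First estimate the order: p ≈ ln(‖e_3‖/‖e_2‖) / ln(‖e_2‖/‖e_1‖) = ln(1.248e-5/5.907e-4)/ln(5.907e-4/6.407e-3) = ln(0.0211275)/ln(0.092196) ≈ 1.6181.
Then ‖e_4‖ ≈ ‖e_3‖·(‖e_3‖/‖e_2‖)^p = 1.248e-5·(0.0211275)^1.6181 = 1.248e-5·0.00194732 ≈ 2.43e-08.

2.4e-8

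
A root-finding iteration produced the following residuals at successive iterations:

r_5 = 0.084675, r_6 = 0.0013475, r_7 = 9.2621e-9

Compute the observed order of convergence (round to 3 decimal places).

p ≈ ln(r_7/r_6) / ln(r_6/r_5)
  = ln(9.2621e-9/0.0013475) / ln(0.0013475/0.084675)
  = ln(6.87354e-06) / ln(0.0159138)
  = -11.887831 / -4.140569 ≈ 2.871062

2.871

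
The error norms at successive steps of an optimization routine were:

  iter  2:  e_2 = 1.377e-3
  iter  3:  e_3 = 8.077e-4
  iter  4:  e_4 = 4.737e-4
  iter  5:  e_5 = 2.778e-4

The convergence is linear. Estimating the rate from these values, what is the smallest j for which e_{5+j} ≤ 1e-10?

28

Rate ρ ≈ e_5/e_4 = 2.778e-4/4.737e-4 = 0.5864.
After j more steps, e_{5+j} ≈ 2.778e-4·ρ^j; need ρ^j ≤ 1e-10/2.778e-4 = 3.59971e-07.
j ≥ ln(3.59971e-07)/ln(0.5864) = -14.8372/-0.53375 = 27.798.
So 28 more iterations are needed.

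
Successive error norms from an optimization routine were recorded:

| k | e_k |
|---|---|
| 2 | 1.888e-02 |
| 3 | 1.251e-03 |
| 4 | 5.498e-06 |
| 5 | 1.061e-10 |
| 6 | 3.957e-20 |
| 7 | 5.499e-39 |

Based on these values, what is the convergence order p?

2

Consecutive ratios: e_7/e_6 = 5.499e-39/3.957e-20 = 1.38969e-19, e_6/e_5 = 3.957e-20/1.061e-10 = 3.7295e-10.
p ≈ ln(1.38969e-19)/ln(3.7295e-10) = -43.4200/-21.7096 ≈ 2.00.
So the convergence is quadratic (order 2).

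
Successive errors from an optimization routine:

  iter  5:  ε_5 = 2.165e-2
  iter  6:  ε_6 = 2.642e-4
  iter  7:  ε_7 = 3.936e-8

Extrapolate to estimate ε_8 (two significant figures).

First estimate the order: p ≈ ln(ε_7/ε_6) / ln(ε_6/ε_5) = ln(3.936e-8/2.642e-4)/ln(2.642e-4/2.165e-2) = ln(0.000148978)/ln(0.0122032) ≈ 1.9999.
Then ε_8 ≈ ε_7·(ε_7/ε_6)^p = 3.936e-8·(0.000148978)^1.9999 = 3.936e-8·2.2214e-08 ≈ 8.743e-16.

8.7e-16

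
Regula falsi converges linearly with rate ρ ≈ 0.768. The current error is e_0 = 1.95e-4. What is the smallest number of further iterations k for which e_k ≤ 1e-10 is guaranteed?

After k steps, e_k ≈ 1.95e-4·0.768^k.
Need 0.768^k ≤ 1e-10/1.95e-4 = 5.12821e-07.
k ≥ ln(5.12821e-07)/ln(0.768) = -14.4833/-0.26397 = 54.867.
Smallest integer k = 55.

55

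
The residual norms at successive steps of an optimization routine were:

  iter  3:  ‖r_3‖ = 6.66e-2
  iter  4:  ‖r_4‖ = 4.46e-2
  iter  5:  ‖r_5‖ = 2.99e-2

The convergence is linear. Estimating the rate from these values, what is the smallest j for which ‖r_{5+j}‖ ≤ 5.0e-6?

22

Rate ρ ≈ ‖r_5‖/‖r_4‖ = 2.99e-2/4.46e-2 = 0.6704.
After j more steps, ‖r_{5+j}‖ ≈ 2.99e-2·ρ^j; need ρ^j ≤ 5.0e-6/2.99e-2 = 0.000167224.
j ≥ ln(0.000167224)/ln(0.6704) = -8.6962/-0.39988 = 21.747.
So 22 more iterations are needed.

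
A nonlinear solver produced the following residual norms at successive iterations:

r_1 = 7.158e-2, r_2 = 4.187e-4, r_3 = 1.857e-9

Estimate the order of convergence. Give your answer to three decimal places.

p ≈ ln(r_3/r_2) / ln(r_2/r_1)
  = ln(1.857e-9/4.187e-4) / ln(4.187e-4/7.158e-2)
  = ln(4.43516e-06) / ln(0.0058494)
  = -12.325947 / -5.141416 ≈ 2.397384

2.397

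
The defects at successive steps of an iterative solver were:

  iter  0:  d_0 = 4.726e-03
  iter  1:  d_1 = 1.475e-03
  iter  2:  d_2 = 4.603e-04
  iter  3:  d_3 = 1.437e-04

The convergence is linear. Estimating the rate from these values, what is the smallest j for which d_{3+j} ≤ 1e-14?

21

Rate ρ ≈ d_3/d_2 = 1.437e-04/4.603e-04 = 0.3122.
After j more steps, d_{3+j} ≈ 1.437e-04·ρ^j; need ρ^j ≤ 1e-14/1.437e-04 = 6.95894e-11.
j ≥ ln(6.95894e-11)/ln(0.3122) = -23.3884/-1.16411 = 20.091.
So 21 more iterations are needed.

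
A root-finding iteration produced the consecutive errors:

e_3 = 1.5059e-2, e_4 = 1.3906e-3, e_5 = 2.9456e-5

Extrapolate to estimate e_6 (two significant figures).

First estimate the order: p ≈ ln(e_5/e_4) / ln(e_4/e_3) = ln(2.9456e-5/1.3906e-3)/ln(1.3906e-3/1.5059e-2) = ln(0.0211822)/ln(0.0923434) ≈ 1.6181.
Then e_6 ≈ e_5·(e_5/e_4)^p = 2.9456e-5·(0.0211822)^1.6181 = 2.9456e-5·0.00195548 ≈ 5.76e-08.

5.8e-8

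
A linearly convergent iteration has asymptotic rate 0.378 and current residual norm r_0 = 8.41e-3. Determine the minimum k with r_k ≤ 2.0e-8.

14

After k steps, r_k ≈ 8.41e-3·0.378^k.
Need 0.378^k ≤ 2.0e-8/8.41e-3 = 2.37812e-06.
k ≥ ln(2.37812e-06)/ln(0.378) = -12.9492/-0.97286 = 13.310.
Smallest integer k = 14.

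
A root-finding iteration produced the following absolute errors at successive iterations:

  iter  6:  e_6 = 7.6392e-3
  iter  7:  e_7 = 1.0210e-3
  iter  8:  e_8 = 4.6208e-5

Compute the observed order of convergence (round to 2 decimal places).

1.54

p ≈ ln(e_8/e_7) / ln(e_7/e_6)
  = ln(4.6208e-5/1.0210e-3) / ln(1.0210e-3/7.6392e-3)
  = ln(0.0452576) / ln(0.133653)
  = -3.09538 / -2.01251 ≈ 1.53807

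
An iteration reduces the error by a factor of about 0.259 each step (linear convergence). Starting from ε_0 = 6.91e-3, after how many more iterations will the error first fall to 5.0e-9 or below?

11

After k steps, ε_k ≈ 6.91e-3·0.259^k.
Need 0.259^k ≤ 5.0e-9/6.91e-3 = 7.23589e-07.
k ≥ ln(7.23589e-07)/ln(0.259) = -14.1390/-1.35093 = 10.466.
Smallest integer k = 11.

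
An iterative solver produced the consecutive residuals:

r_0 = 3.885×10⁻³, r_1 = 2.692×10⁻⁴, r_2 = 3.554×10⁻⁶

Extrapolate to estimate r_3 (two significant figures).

3.2e-9

First estimate the order: p ≈ ln(r_2/r_1) / ln(r_1/r_0) = ln(3.554×10⁻⁶/2.692×10⁻⁴)/ln(2.692×10⁻⁴/3.885×10⁻³) = ln(0.0132021)/ln(0.0692921) ≈ 1.6211.
Then r_3 ≈ r_2·(r_2/r_1)^p = 3.554×10⁻⁶·(0.0132021)^1.6211 = 3.554×10⁻⁶·0.000898203 ≈ 3.192e-09.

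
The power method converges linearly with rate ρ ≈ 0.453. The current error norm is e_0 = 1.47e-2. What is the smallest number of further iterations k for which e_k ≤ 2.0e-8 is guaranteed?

18

After k steps, e_k ≈ 1.47e-2·0.453^k.
Need 0.453^k ≤ 2.0e-8/1.47e-2 = 1.36054e-06.
k ≥ ln(1.36054e-06)/ln(0.453) = -13.5076/-0.79186 = 17.058.
Smallest integer k = 18.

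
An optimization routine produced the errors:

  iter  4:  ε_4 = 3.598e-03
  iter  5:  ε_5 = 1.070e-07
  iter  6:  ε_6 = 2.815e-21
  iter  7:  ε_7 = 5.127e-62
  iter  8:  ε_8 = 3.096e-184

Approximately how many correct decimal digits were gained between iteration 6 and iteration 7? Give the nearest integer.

41

Digits gained ≈ log₁₀(ε_6/ε_7) = log₁₀(2.815e-21/5.127e-62) = log₁₀(5.49054e+40) ≈ 40.740.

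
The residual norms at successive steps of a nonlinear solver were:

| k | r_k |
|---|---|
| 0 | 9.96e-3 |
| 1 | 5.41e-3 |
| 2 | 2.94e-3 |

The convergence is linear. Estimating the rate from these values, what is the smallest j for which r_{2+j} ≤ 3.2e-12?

Rate ρ ≈ r_2/r_1 = 2.94e-3/5.41e-3 = 0.5434.
After j more steps, r_{2+j} ≈ 2.94e-3·ρ^j; need ρ^j ≤ 3.2e-12/2.94e-3 = 1.08844e-09.
j ≥ ln(1.08844e-09)/ln(0.5434) = -20.6385/-0.60991 = 33.839.
So 34 more iterations are needed.

34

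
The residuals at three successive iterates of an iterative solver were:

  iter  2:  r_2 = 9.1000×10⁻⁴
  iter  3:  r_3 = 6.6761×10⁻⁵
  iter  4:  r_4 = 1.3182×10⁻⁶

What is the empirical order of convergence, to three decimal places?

1.502

p ≈ ln(r_4/r_3) / ln(r_3/r_2)
  = ln(1.3182×10⁻⁶/6.6761×10⁻⁵) / ln(6.6761×10⁻⁵/9.1000×10⁻⁴)
  = ln(0.0197451) / ln(0.0733637)
  = -3.924850 / -2.612326 ≈ 1.502435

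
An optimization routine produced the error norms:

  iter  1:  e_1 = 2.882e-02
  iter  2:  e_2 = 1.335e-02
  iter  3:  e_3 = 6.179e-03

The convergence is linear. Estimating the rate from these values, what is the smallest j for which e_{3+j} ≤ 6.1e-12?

27

Rate ρ ≈ e_3/e_2 = 6.179e-03/1.335e-02 = 0.4628.
After j more steps, e_{3+j} ≈ 6.179e-03·ρ^j; need ρ^j ≤ 6.1e-12/6.179e-03 = 9.87215e-10.
j ≥ ln(9.87215e-10)/ln(0.4628) = -20.7361/-0.77046 = 26.914.
So 27 more iterations are needed.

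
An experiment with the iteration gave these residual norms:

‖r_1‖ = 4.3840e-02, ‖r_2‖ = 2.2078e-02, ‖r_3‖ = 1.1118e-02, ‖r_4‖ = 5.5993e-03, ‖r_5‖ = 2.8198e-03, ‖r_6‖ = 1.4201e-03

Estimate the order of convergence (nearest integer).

Consecutive ratios: ‖r_6‖/‖r_5‖ = 1.4201e-03/2.8198e-03 = 0.503617, ‖r_5‖/‖r_4‖ = 2.8198e-03/5.5993e-03 = 0.503599.
p ≈ ln(0.503617)/ln(0.503599) = -0.6859/-0.6860 ≈ 1.00.
So the convergence is linear (order 1).

1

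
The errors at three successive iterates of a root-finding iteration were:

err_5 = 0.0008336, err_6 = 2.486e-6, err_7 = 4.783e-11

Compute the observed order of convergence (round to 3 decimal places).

p ≈ ln(err_7/err_6) / ln(err_6/err_5)
  = ln(4.783e-11/2.486e-6) / ln(2.486e-6/0.0008336)
  = ln(1.92397e-05) / ln(0.00298225)
  = -10.858535 / -5.815077 ≈ 1.867307

1.867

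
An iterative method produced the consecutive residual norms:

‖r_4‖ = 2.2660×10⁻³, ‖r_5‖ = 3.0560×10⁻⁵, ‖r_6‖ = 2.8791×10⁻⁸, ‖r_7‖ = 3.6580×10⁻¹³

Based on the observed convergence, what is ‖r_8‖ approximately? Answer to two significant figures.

First estimate the order: p ≈ ln(‖r_7‖/‖r_6‖) / ln(‖r_6‖/‖r_5‖) = ln(3.6580×10⁻¹³/2.8791×10⁻⁸)/ln(2.8791×10⁻⁸/3.0560×10⁻⁵) = ln(1.27054e-05)/ln(0.000942114) ≈ 1.6180.
Then ‖r_8‖ ≈ ‖r_7‖·(‖r_7‖/‖r_6‖)^p = 3.6580×10⁻¹³·(1.27054e-05)^1.6180 = 3.6580×10⁻¹³·1.19744e-08 ≈ 4.38e-21.

4.4e-21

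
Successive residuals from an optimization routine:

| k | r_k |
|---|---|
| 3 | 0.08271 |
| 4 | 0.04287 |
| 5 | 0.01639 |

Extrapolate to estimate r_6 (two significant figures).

First estimate the order: p ≈ ln(r_5/r_4) / ln(r_4/r_3) = ln(0.01639/0.04287)/ln(0.04287/0.08271) = ln(0.382319)/ln(0.518317) ≈ 1.4631.
Then r_6 ≈ r_5·(r_5/r_4)^p = 0.01639·(0.382319)^1.4631 = 0.01639·0.244933 ≈ 0.004014.

4.0e-3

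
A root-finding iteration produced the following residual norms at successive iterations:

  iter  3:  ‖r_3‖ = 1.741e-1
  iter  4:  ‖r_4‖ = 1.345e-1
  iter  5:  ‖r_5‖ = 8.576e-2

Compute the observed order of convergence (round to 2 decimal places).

p ≈ ln(‖r_5‖/‖r_4‖) / ln(‖r_4‖/‖r_3‖)
  = ln(8.576e-2/1.345e-1) / ln(1.345e-1/1.741e-1)
  = ln(0.637621) / ln(0.772545)
  = -0.45001 / -0.25807 ≈ 1.74375

1.74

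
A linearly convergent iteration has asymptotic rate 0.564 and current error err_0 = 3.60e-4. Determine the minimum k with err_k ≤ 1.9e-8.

After k steps, err_k ≈ 3.60e-4·0.564^k.
Need 0.564^k ≤ 1.9e-8/3.60e-4 = 5.27778e-05.
k ≥ ln(5.27778e-05)/ln(0.564) = -9.8494/-0.57270 = 17.198.
Smallest integer k = 18.

18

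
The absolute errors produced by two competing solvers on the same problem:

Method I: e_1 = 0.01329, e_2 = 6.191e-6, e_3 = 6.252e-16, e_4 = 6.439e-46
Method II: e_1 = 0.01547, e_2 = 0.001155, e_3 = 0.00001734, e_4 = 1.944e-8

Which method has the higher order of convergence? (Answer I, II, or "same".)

I

Method I: p ≈ ln(6.439e-46/6.252e-16)/ln(6.252e-16/6.191e-6) ≈ 3.00.
Method II: p ≈ ln(1.944e-8/0.00001734)/ln(0.00001734/0.001155) ≈ 1.62.
Method I has the higher order (≈3.0 vs ≈1.6).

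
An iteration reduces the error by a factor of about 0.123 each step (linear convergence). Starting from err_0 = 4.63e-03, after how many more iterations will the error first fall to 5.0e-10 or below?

8

After k steps, err_k ≈ 4.63e-03·0.123^k.
Need 0.123^k ≤ 5.0e-10/4.63e-03 = 1.07991e-07.
k ≥ ln(1.07991e-07)/ln(0.123) = -16.0412/-2.09557 = 7.655.
Smallest integer k = 8.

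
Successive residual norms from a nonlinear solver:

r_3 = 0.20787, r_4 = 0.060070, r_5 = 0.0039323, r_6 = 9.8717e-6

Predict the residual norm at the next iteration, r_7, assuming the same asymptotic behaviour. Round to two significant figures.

First estimate the order: p ≈ ln(r_6/r_5) / ln(r_5/r_4) = ln(9.8717e-6/0.0039323)/ln(0.0039323/0.060070) = ln(0.00251041)/ln(0.065462) ≈ 2.1961.
Then r_7 ≈ r_6·(r_6/r_5)^p = 9.8717e-6·(0.00251041)^2.1961 = 9.8717e-6·1.94796e-06 ≈ 1.923e-11.

1.9e-11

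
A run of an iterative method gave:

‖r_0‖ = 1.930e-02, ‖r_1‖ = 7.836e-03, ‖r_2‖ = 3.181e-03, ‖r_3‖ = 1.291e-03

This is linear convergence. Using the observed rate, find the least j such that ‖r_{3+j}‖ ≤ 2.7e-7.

Rate ρ ≈ ‖r_3‖/‖r_2‖ = 1.291e-03/3.181e-03 = 0.4058.
After j more steps, ‖r_{3+j}‖ ≈ 1.291e-03·ρ^j; need ρ^j ≤ 2.7e-7/1.291e-03 = 0.00020914.
j ≥ ln(0.00020914)/ln(0.4058) = -8.4725/-0.90189 = 9.394.
So 10 more iterations are needed.

10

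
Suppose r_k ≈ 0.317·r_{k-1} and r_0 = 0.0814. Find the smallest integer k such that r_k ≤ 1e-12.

After k steps, r_k ≈ 0.0814·0.317^k.
Need 0.317^k ≤ 1e-12/0.0814 = 1.2285e-11.
k ≥ ln(1.2285e-11)/ln(0.317) = -25.1226/-1.14885 = 21.868.
Smallest integer k = 22.

22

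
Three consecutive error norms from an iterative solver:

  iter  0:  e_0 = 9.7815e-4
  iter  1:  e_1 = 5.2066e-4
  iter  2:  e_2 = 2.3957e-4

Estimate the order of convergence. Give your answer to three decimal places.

p ≈ ln(e_2/e_1) / ln(e_1/e_0)
  = ln(2.3957e-4/5.2066e-4) / ln(5.2066e-4/9.7815e-4)
  = ln(0.460128) / ln(0.532291)
  = -0.776251 / -0.630565 ≈ 1.231040

1.231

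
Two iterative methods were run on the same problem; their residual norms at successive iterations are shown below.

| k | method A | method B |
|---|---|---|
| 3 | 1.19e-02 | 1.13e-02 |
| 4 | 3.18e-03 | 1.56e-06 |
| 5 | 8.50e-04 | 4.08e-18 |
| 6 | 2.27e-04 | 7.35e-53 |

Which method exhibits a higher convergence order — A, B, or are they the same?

B

Method A: p ≈ ln(2.27e-04/8.50e-04)/ln(8.50e-04/3.18e-03) ≈ 1.00.
Method B: p ≈ ln(7.35e-53/4.08e-18)/ln(4.08e-18/1.56e-06) ≈ 3.00.
Method B has the higher order (≈3.0 vs ≈1.0).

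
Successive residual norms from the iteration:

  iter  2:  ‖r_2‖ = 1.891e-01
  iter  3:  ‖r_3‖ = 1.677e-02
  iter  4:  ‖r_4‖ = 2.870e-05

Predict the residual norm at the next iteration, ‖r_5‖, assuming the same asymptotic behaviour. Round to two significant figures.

First estimate the order: p ≈ ln(‖r_4‖/‖r_3‖) / ln(‖r_3‖/‖r_2‖) = ln(2.870e-05/1.677e-02)/ln(1.677e-02/1.891e-01) = ln(0.00171139)/ln(0.0886832) ≈ 2.6295.
Then ‖r_5‖ ≈ ‖r_4‖·(‖r_4‖/‖r_3‖)^p = 2.870e-05·(0.00171139)^2.6295 = 2.870e-05·5.30996e-08 ≈ 1.524e-12.

1.5e-12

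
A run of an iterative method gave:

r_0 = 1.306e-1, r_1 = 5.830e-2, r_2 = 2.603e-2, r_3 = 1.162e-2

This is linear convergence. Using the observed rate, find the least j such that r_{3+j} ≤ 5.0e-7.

13

Rate ρ ≈ r_3/r_2 = 1.162e-2/2.603e-2 = 0.4464.
After j more steps, r_{3+j} ≈ 1.162e-2·ρ^j; need ρ^j ≤ 5.0e-7/1.162e-2 = 4.30293e-05.
j ≥ ln(4.30293e-05)/ln(0.4464) = -10.0536/-0.80654 = 12.465.
So 13 more iterations are needed.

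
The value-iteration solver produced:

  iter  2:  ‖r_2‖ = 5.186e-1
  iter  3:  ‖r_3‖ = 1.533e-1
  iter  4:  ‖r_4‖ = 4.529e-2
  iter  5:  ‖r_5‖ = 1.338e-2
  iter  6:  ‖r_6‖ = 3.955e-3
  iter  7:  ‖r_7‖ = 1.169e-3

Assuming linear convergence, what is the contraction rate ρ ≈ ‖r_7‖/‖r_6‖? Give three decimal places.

ρ ≈ ‖r_7‖/‖r_6‖ = 1.169e-3/3.955e-3 = 0.29558

0.296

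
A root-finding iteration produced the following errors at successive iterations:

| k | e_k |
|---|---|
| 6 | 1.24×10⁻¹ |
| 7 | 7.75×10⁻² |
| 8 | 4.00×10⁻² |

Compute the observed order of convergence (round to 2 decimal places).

p ≈ ln(e_8/e_7) / ln(e_7/e_6)
  = ln(4.00×10⁻²/7.75×10⁻²) / ln(7.75×10⁻²/1.24×10⁻¹)
  = ln(0.516129) / ln(0.625)
  = -0.66140 / -0.47000 ≈ 1.40723

1.41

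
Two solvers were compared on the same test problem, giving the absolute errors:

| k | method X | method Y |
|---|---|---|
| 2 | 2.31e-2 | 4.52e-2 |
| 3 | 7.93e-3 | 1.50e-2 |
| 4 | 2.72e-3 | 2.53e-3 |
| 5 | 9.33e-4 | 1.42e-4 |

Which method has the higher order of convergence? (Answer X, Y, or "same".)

Method X: p ≈ ln(9.33e-4/2.72e-3)/ln(2.72e-3/7.93e-3) ≈ 1.00.
Method Y: p ≈ ln(1.42e-4/2.53e-3)/ln(2.53e-3/1.50e-2) ≈ 1.62.
Method Y has the higher order (≈1.6 vs ≈1.0).

Y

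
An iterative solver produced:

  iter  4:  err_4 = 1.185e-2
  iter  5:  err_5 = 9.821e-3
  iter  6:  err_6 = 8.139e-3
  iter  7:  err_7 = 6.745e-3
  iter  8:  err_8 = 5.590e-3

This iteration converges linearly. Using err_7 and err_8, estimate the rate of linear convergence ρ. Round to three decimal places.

ρ ≈ err_8/err_7 = 5.590e-3/6.745e-3 = 0.82876

0.829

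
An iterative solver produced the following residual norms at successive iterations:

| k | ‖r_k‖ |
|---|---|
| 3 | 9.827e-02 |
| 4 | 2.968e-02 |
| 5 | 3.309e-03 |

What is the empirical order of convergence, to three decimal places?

p ≈ ln(‖r_5‖/‖r_4‖) / ln(‖r_4‖/‖r_3‖)
  = ln(3.309e-03/2.968e-02) / ln(2.968e-02/9.827e-02)
  = ln(0.111489) / ln(0.302025)
  = -2.193829 / -1.197245 ≈ 1.832398

1.832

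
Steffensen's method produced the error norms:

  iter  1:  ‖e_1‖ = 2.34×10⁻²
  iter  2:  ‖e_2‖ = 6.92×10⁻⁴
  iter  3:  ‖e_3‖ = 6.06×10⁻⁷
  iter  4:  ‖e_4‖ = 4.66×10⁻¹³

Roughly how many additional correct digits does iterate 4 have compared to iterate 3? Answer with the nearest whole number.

6

Digits gained ≈ log₁₀(‖e_3‖/‖e_4‖) = log₁₀(6.06×10⁻⁷/4.66×10⁻¹³) = log₁₀(1.30043e+06) ≈ 6.114.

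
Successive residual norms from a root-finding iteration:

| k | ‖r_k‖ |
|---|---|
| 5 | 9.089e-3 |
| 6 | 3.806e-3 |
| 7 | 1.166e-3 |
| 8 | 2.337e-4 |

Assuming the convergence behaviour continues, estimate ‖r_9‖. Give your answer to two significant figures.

2.6e-5

First estimate the order: p ≈ ln(‖r_8‖/‖r_7‖) / ln(‖r_7‖/‖r_6‖) = ln(2.337e-4/1.166e-3)/ln(1.166e-3/3.806e-3) = ln(0.200429)/ln(0.306358) ≈ 1.3587.
Then ‖r_9‖ ≈ ‖r_8‖·(‖r_8‖/‖r_7‖)^p = 2.337e-4·(0.200429)^1.3587 = 2.337e-4·0.112609 ≈ 2.632e-05.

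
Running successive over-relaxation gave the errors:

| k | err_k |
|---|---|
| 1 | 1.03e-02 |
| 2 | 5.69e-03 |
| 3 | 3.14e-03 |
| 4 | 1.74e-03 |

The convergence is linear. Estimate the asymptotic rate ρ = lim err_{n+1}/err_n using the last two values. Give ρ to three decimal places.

ρ ≈ err_4/err_3 = 1.74e-03/3.14e-03 = 0.55414

0.554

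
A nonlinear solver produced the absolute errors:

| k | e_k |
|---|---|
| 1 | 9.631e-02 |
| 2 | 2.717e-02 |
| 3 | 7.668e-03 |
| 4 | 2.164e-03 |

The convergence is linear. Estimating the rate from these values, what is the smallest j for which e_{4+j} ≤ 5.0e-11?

14

Rate ρ ≈ e_4/e_3 = 2.164e-03/7.668e-03 = 0.2822.
After j more steps, e_{4+j} ≈ 2.164e-03·ρ^j; need ρ^j ≤ 5.0e-11/2.164e-03 = 2.31054e-08.
j ≥ ln(2.31054e-08)/ln(0.2822) = -17.5832/-1.26514 = 13.898.
So 14 more iterations are needed.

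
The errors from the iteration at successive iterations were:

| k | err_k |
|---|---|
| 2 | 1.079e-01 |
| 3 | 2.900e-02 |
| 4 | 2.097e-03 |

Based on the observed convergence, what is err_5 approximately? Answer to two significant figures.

First estimate the order: p ≈ ln(err_4/err_3) / ln(err_3/err_2) = ln(2.097e-03/2.900e-02)/ln(2.900e-02/1.079e-01) = ln(0.0723103)/ln(0.268767) ≈ 1.9992.
Then err_5 ≈ err_4·(err_4/err_3)^p = 2.097e-03·(0.0723103)^1.9992 = 2.097e-03·0.00523978 ≈ 1.099e-05.

1.1e-5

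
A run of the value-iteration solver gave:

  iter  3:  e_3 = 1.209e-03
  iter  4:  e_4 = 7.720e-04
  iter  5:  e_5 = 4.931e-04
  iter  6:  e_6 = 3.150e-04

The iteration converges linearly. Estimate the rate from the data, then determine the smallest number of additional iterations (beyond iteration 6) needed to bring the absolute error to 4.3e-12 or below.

Rate ρ ≈ e_6/e_5 = 3.150e-04/4.931e-04 = 0.6388.
After j more steps, e_{6+j} ≈ 3.150e-04·ρ^j; need ρ^j ≤ 4.3e-12/3.150e-04 = 1.36508e-08.
j ≥ ln(1.36508e-08)/ln(0.6388) = -18.1095/-0.44816 = 40.409.
So 41 more iterations are needed.

41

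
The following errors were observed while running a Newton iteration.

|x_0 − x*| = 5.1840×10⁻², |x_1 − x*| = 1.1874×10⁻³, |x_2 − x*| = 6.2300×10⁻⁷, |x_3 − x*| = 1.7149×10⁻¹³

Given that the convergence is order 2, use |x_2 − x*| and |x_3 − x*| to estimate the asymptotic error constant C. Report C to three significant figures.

C ≈ |x_3 − x*| / |x_2 − x*|^2
  = 1.7149×10⁻¹³ / (6.2300×10⁻⁷)^2
  = 1.7149×10⁻¹³ / 3.88129e-13 ≈ 0.44184

0.442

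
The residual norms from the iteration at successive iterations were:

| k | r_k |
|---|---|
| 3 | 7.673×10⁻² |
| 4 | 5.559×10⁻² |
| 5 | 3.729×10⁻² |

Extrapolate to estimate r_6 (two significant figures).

2.3e-2

First estimate the order: p ≈ ln(r_5/r_4) / ln(r_4/r_3) = ln(3.729×10⁻²/5.559×10⁻²)/ln(5.559×10⁻²/7.673×10⁻²) = ln(0.670804)/ln(0.724488) ≈ 1.2389.
Then r_6 ≈ r_5·(r_5/r_4)^p = 3.729×10⁻²·(0.670804)^1.2389 = 3.729×10⁻²·0.609775 ≈ 0.02274.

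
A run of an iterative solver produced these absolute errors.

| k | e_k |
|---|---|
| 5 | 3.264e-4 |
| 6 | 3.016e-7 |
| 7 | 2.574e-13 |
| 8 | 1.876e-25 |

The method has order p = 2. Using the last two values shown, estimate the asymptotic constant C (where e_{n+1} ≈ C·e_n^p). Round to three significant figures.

C ≈ e_8 / e_7^2
  = 1.876e-25 / (2.574e-13)^2
  = 1.876e-25 / 6.62548e-26 ≈ 2.8315

2.83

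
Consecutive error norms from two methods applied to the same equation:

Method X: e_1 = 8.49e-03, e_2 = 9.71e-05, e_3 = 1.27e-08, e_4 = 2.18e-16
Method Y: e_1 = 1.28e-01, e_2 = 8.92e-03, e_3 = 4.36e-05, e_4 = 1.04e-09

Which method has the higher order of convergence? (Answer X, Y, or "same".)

same

Method X: p ≈ ln(2.18e-16/1.27e-08)/ln(1.27e-08/9.71e-05) ≈ 2.00.
Method Y: p ≈ ln(1.04e-09/4.36e-05)/ln(4.36e-05/8.92e-03) ≈ 2.00.
Both orders ≈ 2.0 — effectively the same.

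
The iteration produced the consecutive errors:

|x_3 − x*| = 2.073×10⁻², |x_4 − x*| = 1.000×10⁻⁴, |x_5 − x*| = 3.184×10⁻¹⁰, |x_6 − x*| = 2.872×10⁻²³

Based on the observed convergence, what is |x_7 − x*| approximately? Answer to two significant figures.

First estimate the order: p ≈ ln(|x_6 − x*|/|x_5 − x*|) / ln(|x_5 − x*|/|x_4 − x*|) = ln(2.872×10⁻²³/3.184×10⁻¹⁰)/ln(3.184×10⁻¹⁰/1.000×10⁻⁴) = ln(9.0201e-14)/ln(3.184e-06) ≈ 2.3731.
Then |x_7 − x*| ≈ |x_6 − x*|·(|x_6 − x*|/|x_5 − x*|)^p = 2.872×10⁻²³·(9.0201e-14)^2.3731 = 2.872×10⁻²³·1.10513e-31 ≈ 3.174e-54.

3.2e-54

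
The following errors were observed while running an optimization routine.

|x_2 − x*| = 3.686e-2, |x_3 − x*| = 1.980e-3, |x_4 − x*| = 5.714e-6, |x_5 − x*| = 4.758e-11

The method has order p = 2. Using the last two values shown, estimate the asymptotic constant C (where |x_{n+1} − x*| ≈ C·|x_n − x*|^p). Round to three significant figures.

C ≈ |x_5 − x*| / |x_4 − x*|^2
  = 4.758e-11 / (5.714e-6)^2
  = 4.758e-11 / 3.26498e-11 ≈ 1.4573

1.46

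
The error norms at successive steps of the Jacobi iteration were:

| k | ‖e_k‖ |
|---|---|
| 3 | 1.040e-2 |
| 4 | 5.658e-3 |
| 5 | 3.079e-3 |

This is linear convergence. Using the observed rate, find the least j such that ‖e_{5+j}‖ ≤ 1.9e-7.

Rate ρ ≈ ‖e_5‖/‖e_4‖ = 3.079e-3/5.658e-3 = 0.5442.
After j more steps, ‖e_{5+j}‖ ≈ 3.079e-3·ρ^j; need ρ^j ≤ 1.9e-7/3.079e-3 = 6.17083e-05.
j ≥ ln(6.17083e-05)/ln(0.5442) = -9.6931/-0.60844 = 15.931.
So 16 more iterations are needed.

16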